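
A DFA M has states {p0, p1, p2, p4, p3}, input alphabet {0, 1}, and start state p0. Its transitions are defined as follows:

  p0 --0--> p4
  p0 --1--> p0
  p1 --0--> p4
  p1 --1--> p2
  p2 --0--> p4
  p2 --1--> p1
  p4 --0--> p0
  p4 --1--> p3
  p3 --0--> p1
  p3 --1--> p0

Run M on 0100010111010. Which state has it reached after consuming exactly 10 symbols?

p0

Trace: p0 -0-> p4 -1-> p3 -0-> p1 -0-> p4 -0-> p0 -1-> p0 -0-> p4 -1-> p3 -1-> p0 -1-> p0
After 10 symbols: p0.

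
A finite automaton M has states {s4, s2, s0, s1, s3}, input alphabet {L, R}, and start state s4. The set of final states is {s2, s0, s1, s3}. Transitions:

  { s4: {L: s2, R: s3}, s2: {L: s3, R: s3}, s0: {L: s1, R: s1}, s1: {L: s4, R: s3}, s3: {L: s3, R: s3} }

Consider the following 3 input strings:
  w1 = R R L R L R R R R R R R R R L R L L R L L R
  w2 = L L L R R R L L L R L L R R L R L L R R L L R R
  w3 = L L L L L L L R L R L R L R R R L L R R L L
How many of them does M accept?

3

w1:
  start at s4
  read 'R': s4 → s3
  read 'R': s3 → s3
  read 'L': s3 → s3
  read 'R': s3 → s3
  read 'L': s3 → s3
  read 'R': s3 → s3
  read 'R': s3 → s3
  read 'R': s3 → s3
  read 'R': s3 → s3
  read 'R': s3 → s3
  read 'R': s3 → s3
  read 'R': s3 → s3
  read 'R': s3 → s3
  read 'R': s3 → s3
  read 'L': s3 → s3
  read 'R': s3 → s3
  read 'L': s3 → s3
  read 'L': s3 → s3
  read 'R': s3 → s3
  read 'L': s3 → s3
  read 'L': s3 → s3
  read 'R': s3 → s3
  end s3, accepted
w2:
  start at s4
  read 'L': s4 → s2
  read 'L': s2 → s3
  read 'L': s3 → s3
  read 'R': s3 → s3
  read 'R': s3 → s3
  read 'R': s3 → s3
  read 'L': s3 → s3
  read 'L': s3 → s3
  read 'L': s3 → s3
  read 'R': s3 → s3
  read 'L': s3 → s3
  read 'L': s3 → s3
  read 'R': s3 → s3
  read 'R': s3 → s3
  read 'L': s3 → s3
  read 'R': s3 → s3
  read 'L': s3 → s3
  read 'L': s3 → s3
  read 'R': s3 → s3
  read 'R': s3 → s3
  read 'L': s3 → s3
  read 'L': s3 → s3
  read 'R': s3 → s3
  read 'R': s3 → s3
  end s3, accepted
w3:
  start at s4
  read 'L': s4 → s2
  read 'L': s2 → s3
  read 'L': s3 → s3
  read 'L': s3 → s3
  read 'L': s3 → s3
  read 'L': s3 → s3
  read 'L': s3 → s3
  read 'R': s3 → s3
  read 'L': s3 → s3
  read 'R': s3 → s3
  read 'L': s3 → s3
  read 'R': s3 → s3
  read 'L': s3 → s3
  read 'R': s3 → s3
  read 'R': s3 → s3
  read 'R': s3 → s3
  read 'L': s3 → s3
  read 'L': s3 → s3
  read 'R': s3 → s3
  read 'R': s3 → s3
  read 'L': s3 → s3
  read 'L': s3 → s3
  end s3, accepted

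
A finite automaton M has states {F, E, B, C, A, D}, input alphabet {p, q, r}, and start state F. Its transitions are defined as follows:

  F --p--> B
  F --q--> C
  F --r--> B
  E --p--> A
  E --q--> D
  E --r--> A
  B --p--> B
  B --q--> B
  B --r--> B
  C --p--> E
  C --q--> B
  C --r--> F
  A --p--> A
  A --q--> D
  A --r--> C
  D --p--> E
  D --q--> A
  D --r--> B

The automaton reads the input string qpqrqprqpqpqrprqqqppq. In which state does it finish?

B

start at F
read 'q': F → C
read 'p': C → E
read 'q': E → D
read 'r': D → B
read 'q': B → B
read 'p': B → B
read 'r': B → B
read 'q': B → B
read 'p': B → B
read 'q': B → B
read 'p': B → B
read 'q': B → B
read 'r': B → B
read 'p': B → B
read 'r': B → B
read 'q': B → B
read 'q': B → B
read 'q': B → B
read 'p': B → B
read 'p': B → B
read 'q': B → B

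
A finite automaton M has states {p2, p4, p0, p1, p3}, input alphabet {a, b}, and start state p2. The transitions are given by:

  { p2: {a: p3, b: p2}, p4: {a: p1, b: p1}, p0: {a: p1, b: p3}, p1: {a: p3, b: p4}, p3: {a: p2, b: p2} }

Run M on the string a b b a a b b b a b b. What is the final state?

p2

Trace: p2 -a-> p3 -b-> p2 -b-> p2 -a-> p3 -a-> p2 -b-> p2 -b-> p2 -b-> p2 -a-> p3 -b-> p2 -b-> p2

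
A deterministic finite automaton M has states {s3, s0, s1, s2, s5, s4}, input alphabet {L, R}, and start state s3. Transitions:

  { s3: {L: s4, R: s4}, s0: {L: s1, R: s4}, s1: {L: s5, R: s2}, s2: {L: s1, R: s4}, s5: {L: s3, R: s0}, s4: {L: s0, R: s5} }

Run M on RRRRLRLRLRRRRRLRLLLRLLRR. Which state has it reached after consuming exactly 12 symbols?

s0

Trace: s3 -R-> s4 -R-> s5 -R-> s0 -R-> s4 -L-> s0 -R-> s4 -L-> s0 -R-> s4 -L-> s0 -R-> s4 -R-> s5 -R-> s0
After 12 symbols: s0.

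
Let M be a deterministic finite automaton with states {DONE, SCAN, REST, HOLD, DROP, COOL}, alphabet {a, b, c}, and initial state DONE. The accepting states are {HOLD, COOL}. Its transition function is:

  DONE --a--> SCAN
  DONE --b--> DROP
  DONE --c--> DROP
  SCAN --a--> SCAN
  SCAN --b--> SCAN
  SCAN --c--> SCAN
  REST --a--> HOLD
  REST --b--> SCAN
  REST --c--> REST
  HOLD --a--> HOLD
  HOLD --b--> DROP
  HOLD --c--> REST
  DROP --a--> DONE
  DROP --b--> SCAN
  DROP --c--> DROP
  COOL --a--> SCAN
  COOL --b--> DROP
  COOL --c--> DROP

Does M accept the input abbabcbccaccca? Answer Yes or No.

No

start at DONE
read 'a': DONE → SCAN
read 'b': SCAN → SCAN
read 'b': SCAN → SCAN
read 'a': SCAN → SCAN
read 'b': SCAN → SCAN
read 'c': SCAN → SCAN
read 'b': SCAN → SCAN
read 'c': SCAN → SCAN
read 'c': SCAN → SCAN
read 'a': SCAN → SCAN
read 'c': SCAN → SCAN
read 'c': SCAN → SCAN
read 'c': SCAN → SCAN
read 'a': SCAN → SCAN
End state SCAN is not accepting.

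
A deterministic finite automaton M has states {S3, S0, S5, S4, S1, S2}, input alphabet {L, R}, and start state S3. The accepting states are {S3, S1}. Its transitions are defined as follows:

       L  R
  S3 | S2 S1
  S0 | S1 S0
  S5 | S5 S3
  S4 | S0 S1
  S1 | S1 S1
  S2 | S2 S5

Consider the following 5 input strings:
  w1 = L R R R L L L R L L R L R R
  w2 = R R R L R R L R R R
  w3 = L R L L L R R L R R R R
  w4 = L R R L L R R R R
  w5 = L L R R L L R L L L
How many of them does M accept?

w1: S3 → S2 → S5 → S3 → S1 → S1 → S1 → S1 → S1 → S1 → S1 → S1 → S1 → S1 → S1  → end S1, accepted
w2: S3 → S1 → S1 → S1 → S1 → S1 → S1 → S1 → S1 → S1 → S1  → end S1, accepted
w3: S3 → S2 → S5 → S5 → S5 → S5 → S3 → S1 → S1 → S1 → S1 → S1 → S1  → end S1, accepted
w4: S3 → S2 → S5 → S3 → S2 → S2 → S5 → S3 → S1 → S1  → end S1, accepted
w5: S3 → S2 → S2 → S5 → S3 → S2 → S2 → S5 → S5 → S5 → S5  → end S5, rejected

4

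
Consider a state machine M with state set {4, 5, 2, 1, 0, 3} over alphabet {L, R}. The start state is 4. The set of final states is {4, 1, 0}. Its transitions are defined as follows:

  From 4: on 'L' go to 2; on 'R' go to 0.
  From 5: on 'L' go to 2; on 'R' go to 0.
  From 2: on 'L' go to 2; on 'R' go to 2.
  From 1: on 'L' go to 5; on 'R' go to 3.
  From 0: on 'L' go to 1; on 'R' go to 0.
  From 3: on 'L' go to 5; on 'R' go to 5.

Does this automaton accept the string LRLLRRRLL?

No

4 → 2 → 2 → 2 → 2 → 2 → 2 → 2 → 2 → 2
End state 2 is not accepting.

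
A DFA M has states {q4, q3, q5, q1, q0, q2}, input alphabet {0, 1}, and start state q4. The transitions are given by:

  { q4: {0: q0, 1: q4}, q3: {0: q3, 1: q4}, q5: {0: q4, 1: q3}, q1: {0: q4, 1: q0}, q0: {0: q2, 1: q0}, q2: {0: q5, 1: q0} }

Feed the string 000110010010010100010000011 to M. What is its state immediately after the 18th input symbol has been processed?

q4 → q0 → q2 → q5 → q3 → q4 → q0 → q2 → q0 → q2 → q5 → q3 → q3 → q3 → q4 → q0 → q0 → q2 → q5
After 18 symbols: q5.

q5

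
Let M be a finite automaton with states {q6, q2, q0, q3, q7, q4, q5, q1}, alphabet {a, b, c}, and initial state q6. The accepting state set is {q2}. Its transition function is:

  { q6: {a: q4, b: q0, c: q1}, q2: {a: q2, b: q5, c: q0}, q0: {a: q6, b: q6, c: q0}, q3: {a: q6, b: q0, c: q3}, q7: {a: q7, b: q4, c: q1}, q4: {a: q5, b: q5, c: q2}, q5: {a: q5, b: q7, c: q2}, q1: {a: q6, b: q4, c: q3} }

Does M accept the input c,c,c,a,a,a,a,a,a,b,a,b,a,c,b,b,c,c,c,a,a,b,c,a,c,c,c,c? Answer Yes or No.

No

start at q6
read 'c': q6 → q1
read 'c': q1 → q3
read 'c': q3 → q3
read 'a': q3 → q6
read 'a': q6 → q4
read 'a': q4 → q5
read 'a': q5 → q5
read 'a': q5 → q5
read 'a': q5 → q5
read 'b': q5 → q7
read 'a': q7 → q7
read 'b': q7 → q4
read 'a': q4 → q5
read 'c': q5 → q2
read 'b': q2 → q5
read 'b': q5 → q7
read 'c': q7 → q1
read 'c': q1 → q3
read 'c': q3 → q3
read 'a': q3 → q6
read 'a': q6 → q4
read 'b': q4 → q5
read 'c': q5 → q2
read 'a': q2 → q2
read 'c': q2 → q0
read 'c': q0 → q0
read 'c': q0 → q0
read 'c': q0 → q0
End state q0 is not accepting.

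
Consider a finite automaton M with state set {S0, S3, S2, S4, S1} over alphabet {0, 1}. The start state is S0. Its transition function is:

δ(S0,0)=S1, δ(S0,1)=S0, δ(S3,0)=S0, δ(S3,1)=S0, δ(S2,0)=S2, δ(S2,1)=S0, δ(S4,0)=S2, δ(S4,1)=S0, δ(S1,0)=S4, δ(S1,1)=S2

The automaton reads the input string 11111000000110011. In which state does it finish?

S0

start at S0
read '1': S0 → S0
read '1': S0 → S0
read '1': S0 → S0
read '1': S0 → S0
read '1': S0 → S0
read '0': S0 → S1
read '0': S1 → S4
read '0': S4 → S2
read '0': S2 → S2
read '0': S2 → S2
read '0': S2 → S2
read '1': S2 → S0
read '1': S0 → S0
read '0': S0 → S1
read '0': S1 → S4
read '1': S4 → S0
read '1': S0 → S0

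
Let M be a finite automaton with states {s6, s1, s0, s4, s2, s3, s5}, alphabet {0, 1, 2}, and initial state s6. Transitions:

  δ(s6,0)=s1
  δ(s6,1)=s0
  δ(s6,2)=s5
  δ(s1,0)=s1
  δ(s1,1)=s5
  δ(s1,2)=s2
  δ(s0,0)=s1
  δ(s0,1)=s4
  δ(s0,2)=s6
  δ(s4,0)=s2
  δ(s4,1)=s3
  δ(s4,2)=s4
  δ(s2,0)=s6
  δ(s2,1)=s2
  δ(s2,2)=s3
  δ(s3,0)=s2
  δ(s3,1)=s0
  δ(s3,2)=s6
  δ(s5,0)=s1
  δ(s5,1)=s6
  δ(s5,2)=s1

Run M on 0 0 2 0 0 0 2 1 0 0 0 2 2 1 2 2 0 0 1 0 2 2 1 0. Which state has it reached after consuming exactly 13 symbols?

Trace: s6 -0-> s1 -0-> s1 -2-> s2 -0-> s6 -0-> s1 -0-> s1 -2-> s2 -1-> s2 -0-> s6 -0-> s1 -0-> s1 -2-> s2 -2-> s3
After 13 symbols: s3.

s3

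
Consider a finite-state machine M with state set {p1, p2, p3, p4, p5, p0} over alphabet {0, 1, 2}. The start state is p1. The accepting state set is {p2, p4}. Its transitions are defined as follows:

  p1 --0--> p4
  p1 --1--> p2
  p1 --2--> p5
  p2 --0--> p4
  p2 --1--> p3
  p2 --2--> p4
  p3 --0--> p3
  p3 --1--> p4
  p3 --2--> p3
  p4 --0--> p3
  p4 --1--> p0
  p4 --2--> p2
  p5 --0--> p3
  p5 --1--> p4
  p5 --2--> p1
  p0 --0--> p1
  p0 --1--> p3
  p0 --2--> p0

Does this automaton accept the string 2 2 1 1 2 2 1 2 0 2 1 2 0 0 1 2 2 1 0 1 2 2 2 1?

No

p1 → p5 → p1 → p2 → p3 → p3 → p3 → p4 → p2 → p4 → p2 → p3 → p3 → p3 → p3 → p4 → p2 → p4 → p0 → p1 → p2 → p4 → p2 → p4 → p0
End state p0 is not accepting.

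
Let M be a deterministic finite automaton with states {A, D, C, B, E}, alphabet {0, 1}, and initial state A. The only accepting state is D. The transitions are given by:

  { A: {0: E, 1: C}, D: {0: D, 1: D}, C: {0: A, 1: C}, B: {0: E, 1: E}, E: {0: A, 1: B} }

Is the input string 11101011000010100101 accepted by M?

A → C → C → C → A → C → A → C → C → A → E → A → E → B → E → B → E → A → C → A → C
End state C is not accepting.

No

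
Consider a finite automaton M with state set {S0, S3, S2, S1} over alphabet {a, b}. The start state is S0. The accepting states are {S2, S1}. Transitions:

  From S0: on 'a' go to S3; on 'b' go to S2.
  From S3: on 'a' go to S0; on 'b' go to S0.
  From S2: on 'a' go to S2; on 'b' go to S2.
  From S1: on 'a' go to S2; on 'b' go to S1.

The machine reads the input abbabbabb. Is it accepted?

Yes

Trace: S0 -a-> S3 -b-> S0 -b-> S2 -a-> S2 -b-> S2 -b-> S2 -a-> S2 -b-> S2 -b-> S2
End state S2 is accepting.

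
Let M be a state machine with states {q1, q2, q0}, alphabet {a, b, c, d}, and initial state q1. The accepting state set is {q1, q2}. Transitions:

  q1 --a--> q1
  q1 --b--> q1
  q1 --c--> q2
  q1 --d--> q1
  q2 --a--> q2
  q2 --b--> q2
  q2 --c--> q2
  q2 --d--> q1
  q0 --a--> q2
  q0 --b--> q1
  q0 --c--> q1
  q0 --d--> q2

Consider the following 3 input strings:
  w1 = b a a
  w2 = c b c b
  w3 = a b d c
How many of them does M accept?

w1: q1 → q1 → q1 → q1  → end q1, accepted
w2: q1 → q2 → q2 → q2 → q2  → end q2, accepted
w3: q1 → q1 → q1 → q1 → q2  → end q2, accepted

3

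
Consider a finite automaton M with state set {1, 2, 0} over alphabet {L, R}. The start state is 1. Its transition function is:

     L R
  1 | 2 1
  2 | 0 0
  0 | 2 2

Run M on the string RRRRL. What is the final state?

2

start at 1
read 'R': 1 → 1
read 'R': 1 → 1
read 'R': 1 → 1
read 'R': 1 → 1
read 'L': 1 → 2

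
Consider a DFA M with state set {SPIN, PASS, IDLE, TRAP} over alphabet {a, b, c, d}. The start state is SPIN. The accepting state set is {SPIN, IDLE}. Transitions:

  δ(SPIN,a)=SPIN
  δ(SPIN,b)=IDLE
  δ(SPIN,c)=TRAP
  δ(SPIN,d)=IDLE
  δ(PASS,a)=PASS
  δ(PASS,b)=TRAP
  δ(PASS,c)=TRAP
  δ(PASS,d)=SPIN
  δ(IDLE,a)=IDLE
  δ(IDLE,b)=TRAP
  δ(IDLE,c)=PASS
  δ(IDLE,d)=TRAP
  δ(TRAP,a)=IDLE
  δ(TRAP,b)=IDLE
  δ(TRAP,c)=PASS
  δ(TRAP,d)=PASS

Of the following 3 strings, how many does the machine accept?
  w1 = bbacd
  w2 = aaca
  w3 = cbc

2

w1:
  start at SPIN
  read 'b': SPIN → IDLE
  read 'b': IDLE → TRAP
  read 'a': TRAP → IDLE
  read 'c': IDLE → PASS
  read 'd': PASS → SPIN
  end SPIN, accepted
w2:
  start at SPIN
  read 'a': SPIN → SPIN
  read 'a': SPIN → SPIN
  read 'c': SPIN → TRAP
  read 'a': TRAP → IDLE
  end IDLE, accepted
w3:
  start at SPIN
  read 'c': SPIN → TRAP
  read 'b': TRAP → IDLE
  read 'c': IDLE → PASS
  end PASS, rejected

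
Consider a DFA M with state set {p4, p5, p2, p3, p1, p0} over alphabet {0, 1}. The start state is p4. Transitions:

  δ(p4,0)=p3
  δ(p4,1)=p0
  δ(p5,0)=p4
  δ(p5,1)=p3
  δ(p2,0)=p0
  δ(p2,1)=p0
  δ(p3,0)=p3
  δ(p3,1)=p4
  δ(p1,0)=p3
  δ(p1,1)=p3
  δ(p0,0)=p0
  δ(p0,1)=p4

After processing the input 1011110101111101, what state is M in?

p4

p4 → p0 → p0 → p4 → p0 → p4 → p0 → p0 → p4 → p3 → p4 → p0 → p4 → p0 → p4 → p3 → p4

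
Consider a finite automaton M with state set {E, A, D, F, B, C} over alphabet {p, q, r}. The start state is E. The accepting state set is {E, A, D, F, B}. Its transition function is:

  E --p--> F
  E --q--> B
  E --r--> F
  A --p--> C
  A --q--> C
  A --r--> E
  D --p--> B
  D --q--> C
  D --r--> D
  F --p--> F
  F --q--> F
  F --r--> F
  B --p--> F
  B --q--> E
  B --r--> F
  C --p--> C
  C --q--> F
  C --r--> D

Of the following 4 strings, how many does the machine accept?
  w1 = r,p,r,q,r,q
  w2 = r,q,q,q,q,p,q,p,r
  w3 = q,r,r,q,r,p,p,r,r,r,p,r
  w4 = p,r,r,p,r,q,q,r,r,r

4

w1:
  start at E
  read 'r': E → F
  read 'p': F → F
  read 'r': F → F
  read 'q': F → F
  read 'r': F → F
  read 'q': F → F
  end F, accepted
w2:
  start at E
  read 'r': E → F
  read 'q': F → F
  read 'q': F → F
  read 'q': F → F
  read 'q': F → F
  read 'p': F → F
  read 'q': F → F
  read 'p': F → F
  read 'r': F → F
  end F, accepted
w3:
  start at E
  read 'q': E → B
  read 'r': B → F
  read 'r': F → F
  read 'q': F → F
  read 'r': F → F
  read 'p': F → F
  read 'p': F → F
  read 'r': F → F
  read 'r': F → F
  read 'r': F → F
  read 'p': F → F
  read 'r': F → F
  end F, accepted
w4:
  start at E
  read 'p': E → F
  read 'r': F → F
  read 'r': F → F
  read 'p': F → F
  read 'r': F → F
  read 'q': F → F
  read 'q': F → F
  read 'r': F → F
  read 'r': F → F
  read 'r': F → F
  end F, accepted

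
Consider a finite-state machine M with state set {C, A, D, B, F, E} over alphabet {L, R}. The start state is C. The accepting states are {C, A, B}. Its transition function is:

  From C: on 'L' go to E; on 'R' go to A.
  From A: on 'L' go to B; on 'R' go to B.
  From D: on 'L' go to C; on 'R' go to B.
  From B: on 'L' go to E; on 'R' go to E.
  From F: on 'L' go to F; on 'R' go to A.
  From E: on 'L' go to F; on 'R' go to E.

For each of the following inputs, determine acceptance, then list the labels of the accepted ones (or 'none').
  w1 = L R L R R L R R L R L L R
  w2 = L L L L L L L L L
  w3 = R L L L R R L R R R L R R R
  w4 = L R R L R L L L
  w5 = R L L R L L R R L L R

w5

w1:
  start at C
  read 'L': C → E
  read 'R': E → E
  read 'L': E → F
  read 'R': F → A
  read 'R': A → B
  read 'L': B → E
  read 'R': E → E
  read 'R': E → E
  read 'L': E → F
  read 'R': F → A
  read 'L': A → B
  read 'L': B → E
  read 'R': E → E
  end E, rejected
w2:
  start at C
  read 'L': C → E
  read 'L': E → F
  read 'L': F → F
  read 'L': F → F
  read 'L': F → F
  read 'L': F → F
  read 'L': F → F
  read 'L': F → F
  read 'L': F → F
  end F, rejected
w3:
  start at C
  read 'R': C → A
  read 'L': A → B
  read 'L': B → E
  read 'L': E → F
  read 'R': F → A
  read 'R': A → B
  read 'L': B → E
  read 'R': E → E
  read 'R': E → E
  read 'R': E → E
  read 'L': E → F
  read 'R': F → A
  read 'R': A → B
  read 'R': B → E
  end E, rejected
w4:
  start at C
  read 'L': C → E
  read 'R': E → E
  read 'R': E → E
  read 'L': E → F
  read 'R': F → A
  read 'L': A → B
  read 'L': B → E
  read 'L': E → F
  end F, rejected
w5:
  start at C
  read 'R': C → A
  read 'L': A → B
  read 'L': B → E
  read 'R': E → E
  read 'L': E → F
  read 'L': F → F
  read 'R': F → A
  read 'R': A → B
  read 'L': B → E
  read 'L': E → F
  read 'R': F → A
  end A, accepted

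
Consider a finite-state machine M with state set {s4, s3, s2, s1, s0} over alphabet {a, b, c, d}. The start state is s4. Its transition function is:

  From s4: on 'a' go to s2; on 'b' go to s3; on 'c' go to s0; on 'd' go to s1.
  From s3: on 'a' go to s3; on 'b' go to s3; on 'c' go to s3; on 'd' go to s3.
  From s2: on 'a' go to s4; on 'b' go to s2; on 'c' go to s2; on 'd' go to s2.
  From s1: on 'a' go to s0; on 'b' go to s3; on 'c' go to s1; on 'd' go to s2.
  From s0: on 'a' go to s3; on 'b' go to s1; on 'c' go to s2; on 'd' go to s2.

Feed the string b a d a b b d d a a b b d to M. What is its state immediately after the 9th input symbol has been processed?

Trace: s4 -b-> s3 -a-> s3 -d-> s3 -a-> s3 -b-> s3 -b-> s3 -d-> s3 -d-> s3 -a-> s3
After 9 symbols: s3.

s3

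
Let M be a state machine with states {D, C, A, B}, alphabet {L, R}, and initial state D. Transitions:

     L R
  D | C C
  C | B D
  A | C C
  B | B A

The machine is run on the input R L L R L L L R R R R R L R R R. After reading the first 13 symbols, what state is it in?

Trace: D -R-> C -L-> B -L-> B -R-> A -L-> C -L-> B -L-> B -R-> A -R-> C -R-> D -R-> C -R-> D -L-> C
After 13 symbols: C.

C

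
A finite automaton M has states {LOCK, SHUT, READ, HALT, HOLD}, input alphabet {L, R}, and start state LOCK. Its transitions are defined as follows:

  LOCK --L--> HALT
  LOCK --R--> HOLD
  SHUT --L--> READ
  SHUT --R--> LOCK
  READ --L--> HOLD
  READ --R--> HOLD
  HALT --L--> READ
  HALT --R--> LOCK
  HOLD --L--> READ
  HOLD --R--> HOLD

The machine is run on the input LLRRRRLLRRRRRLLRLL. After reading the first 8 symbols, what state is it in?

HOLD

LOCK → HALT → READ → HOLD → HOLD → HOLD → HOLD → READ → HOLD
After 8 symbols: HOLD.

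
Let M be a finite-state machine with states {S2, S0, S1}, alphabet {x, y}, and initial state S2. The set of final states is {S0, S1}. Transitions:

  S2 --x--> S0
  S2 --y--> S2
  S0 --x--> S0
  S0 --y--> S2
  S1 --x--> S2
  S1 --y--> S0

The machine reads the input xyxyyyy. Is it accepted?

start at S2
read 'x': S2 → S0
read 'y': S0 → S2
read 'x': S2 → S0
read 'y': S0 → S2
read 'y': S2 → S2
read 'y': S2 → S2
read 'y': S2 → S2
End state S2 is not accepting.

No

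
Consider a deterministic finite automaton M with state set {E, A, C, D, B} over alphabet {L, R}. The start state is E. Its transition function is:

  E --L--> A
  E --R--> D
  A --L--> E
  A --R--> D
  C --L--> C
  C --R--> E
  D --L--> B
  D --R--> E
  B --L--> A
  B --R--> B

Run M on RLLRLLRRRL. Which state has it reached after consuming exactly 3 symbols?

A

start at E
read 'R': E → D
read 'L': D → B
read 'L': B → A
After 3 symbols: A.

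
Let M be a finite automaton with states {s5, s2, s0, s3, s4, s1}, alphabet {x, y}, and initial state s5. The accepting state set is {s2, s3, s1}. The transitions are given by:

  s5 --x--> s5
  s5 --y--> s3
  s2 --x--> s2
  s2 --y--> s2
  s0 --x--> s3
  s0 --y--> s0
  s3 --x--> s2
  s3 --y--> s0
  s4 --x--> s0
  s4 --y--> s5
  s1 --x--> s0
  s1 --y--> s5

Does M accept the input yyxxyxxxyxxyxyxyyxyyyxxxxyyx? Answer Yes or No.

Trace: s5 -y-> s3 -y-> s0 -x-> s3 -x-> s2 -y-> s2 -x-> s2 -x-> s2 -x-> s2 -y-> s2 -x-> s2 -x-> s2 -y-> s2 -x-> s2 -y-> s2 -x-> s2 -y-> s2 -y-> s2 -x-> s2 -y-> s2 -y-> s2 -y-> s2 -x-> s2 -x-> s2 -x-> s2 -x-> s2 -y-> s2 -y-> s2 -x-> s2
End state s2 is accepting.

Yes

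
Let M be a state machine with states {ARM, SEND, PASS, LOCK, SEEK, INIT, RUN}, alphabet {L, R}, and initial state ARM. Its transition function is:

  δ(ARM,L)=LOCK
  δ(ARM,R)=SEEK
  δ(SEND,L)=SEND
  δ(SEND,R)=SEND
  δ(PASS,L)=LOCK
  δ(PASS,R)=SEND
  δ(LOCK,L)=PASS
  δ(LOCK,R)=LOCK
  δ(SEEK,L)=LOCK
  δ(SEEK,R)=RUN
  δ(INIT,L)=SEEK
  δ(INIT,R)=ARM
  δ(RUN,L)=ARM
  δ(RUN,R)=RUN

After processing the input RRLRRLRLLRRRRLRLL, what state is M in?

SEND

ARM → SEEK → RUN → ARM → SEEK → RUN → ARM → SEEK → LOCK → PASS → SEND → SEND → SEND → SEND → SEND → SEND → SEND → SEND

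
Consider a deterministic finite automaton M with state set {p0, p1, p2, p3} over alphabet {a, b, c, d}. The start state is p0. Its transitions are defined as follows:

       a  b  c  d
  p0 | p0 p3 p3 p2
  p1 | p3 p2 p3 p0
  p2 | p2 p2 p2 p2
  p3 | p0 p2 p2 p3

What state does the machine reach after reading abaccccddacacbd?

p2

p0 → p0 → p3 → p0 → p3 → p2 → p2 → p2 → p2 → p2 → p2 → p2 → p2 → p2 → p2 → p2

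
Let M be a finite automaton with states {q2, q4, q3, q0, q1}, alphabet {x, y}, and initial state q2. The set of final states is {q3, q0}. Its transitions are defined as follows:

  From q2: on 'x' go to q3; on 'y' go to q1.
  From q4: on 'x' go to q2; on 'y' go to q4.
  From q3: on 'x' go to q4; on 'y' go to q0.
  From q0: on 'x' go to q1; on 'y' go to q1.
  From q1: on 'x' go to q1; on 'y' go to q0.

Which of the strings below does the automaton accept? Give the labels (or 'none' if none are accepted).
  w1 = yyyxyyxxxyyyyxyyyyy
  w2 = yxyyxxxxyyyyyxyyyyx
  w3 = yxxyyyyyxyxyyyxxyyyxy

w1: Trace: q2 -y-> q1 -y-> q0 -y-> q1 -x-> q1 -y-> q0 -y-> q1 -x-> q1 -x-> q1 -x-> q1 -y-> q0 -y-> q1 -y-> q0 -y-> q1 -x-> q1 -y-> q0 -y-> q1 -y-> q0 -y-> q1 -y-> q0  → end q0, accepted
w2: Trace: q2 -y-> q1 -x-> q1 -y-> q0 -y-> q1 -x-> q1 -x-> q1 -x-> q1 -x-> q1 -y-> q0 -y-> q1 -y-> q0 -y-> q1 -y-> q0 -x-> q1 -y-> q0 -y-> q1 -y-> q0 -y-> q1 -x-> q1  → end q1, rejected
w3: Trace: q2 -y-> q1 -x-> q1 -x-> q1 -y-> q0 -y-> q1 -y-> q0 -y-> q1 -y-> q0 -x-> q1 -y-> q0 -x-> q1 -y-> q0 -y-> q1 -y-> q0 -x-> q1 -x-> q1 -y-> q0 -y-> q1 -y-> q0 -x-> q1 -y-> q0  → end q0, accepted

w1, w3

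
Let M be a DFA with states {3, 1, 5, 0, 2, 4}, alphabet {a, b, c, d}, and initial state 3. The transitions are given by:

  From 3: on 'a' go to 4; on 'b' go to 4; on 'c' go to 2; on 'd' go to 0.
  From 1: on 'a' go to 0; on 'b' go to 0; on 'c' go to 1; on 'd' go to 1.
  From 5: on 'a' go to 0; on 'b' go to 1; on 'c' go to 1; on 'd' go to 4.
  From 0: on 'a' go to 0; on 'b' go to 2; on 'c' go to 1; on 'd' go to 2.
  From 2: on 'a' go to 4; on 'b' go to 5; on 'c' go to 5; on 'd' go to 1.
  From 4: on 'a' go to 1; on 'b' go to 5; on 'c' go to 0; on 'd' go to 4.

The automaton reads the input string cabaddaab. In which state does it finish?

3 → 2 → 4 → 5 → 0 → 2 → 1 → 0 → 0 → 2

2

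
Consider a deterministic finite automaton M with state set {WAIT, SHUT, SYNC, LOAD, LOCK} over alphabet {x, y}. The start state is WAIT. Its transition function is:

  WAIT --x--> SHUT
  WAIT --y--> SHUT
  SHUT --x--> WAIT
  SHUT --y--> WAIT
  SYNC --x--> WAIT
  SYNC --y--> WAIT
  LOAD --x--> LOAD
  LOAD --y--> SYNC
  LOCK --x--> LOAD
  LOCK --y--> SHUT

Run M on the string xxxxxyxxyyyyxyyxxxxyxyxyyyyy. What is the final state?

WAIT

start at WAIT
read 'x': WAIT → SHUT
read 'x': SHUT → WAIT
read 'x': WAIT → SHUT
read 'x': SHUT → WAIT
read 'x': WAIT → SHUT
read 'y': SHUT → WAIT
read 'x': WAIT → SHUT
read 'x': SHUT → WAIT
read 'y': WAIT → SHUT
read 'y': SHUT → WAIT
read 'y': WAIT → SHUT
read 'y': SHUT → WAIT
read 'x': WAIT → SHUT
read 'y': SHUT → WAIT
read 'y': WAIT → SHUT
read 'x': SHUT → WAIT
read 'x': WAIT → SHUT
read 'x': SHUT → WAIT
read 'x': WAIT → SHUT
read 'y': SHUT → WAIT
read 'x': WAIT → SHUT
read 'y': SHUT → WAIT
read 'x': WAIT → SHUT
read 'y': SHUT → WAIT
read 'y': WAIT → SHUT
read 'y': SHUT → WAIT
read 'y': WAIT → SHUT
read 'y': SHUT → WAIT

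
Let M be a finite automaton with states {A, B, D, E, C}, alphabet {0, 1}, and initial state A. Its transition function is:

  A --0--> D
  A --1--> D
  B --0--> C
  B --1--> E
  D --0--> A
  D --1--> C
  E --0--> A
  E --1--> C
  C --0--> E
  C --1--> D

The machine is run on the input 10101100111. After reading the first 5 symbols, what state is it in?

D

A → D → A → D → A → D
After 5 symbols: D.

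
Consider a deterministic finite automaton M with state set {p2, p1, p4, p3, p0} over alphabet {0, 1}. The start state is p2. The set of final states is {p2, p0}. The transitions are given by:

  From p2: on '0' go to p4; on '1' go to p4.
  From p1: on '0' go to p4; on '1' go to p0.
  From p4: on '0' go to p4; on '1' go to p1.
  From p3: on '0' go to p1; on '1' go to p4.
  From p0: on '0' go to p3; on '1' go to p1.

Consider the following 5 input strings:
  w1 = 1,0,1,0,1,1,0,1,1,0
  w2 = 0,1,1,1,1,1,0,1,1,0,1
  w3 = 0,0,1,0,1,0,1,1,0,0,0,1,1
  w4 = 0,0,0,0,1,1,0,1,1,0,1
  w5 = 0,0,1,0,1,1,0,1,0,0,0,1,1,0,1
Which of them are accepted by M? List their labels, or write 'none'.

w3

w1: p2 → p4 → p4 → p1 → p4 → p1 → p0 → p3 → p4 → p1 → p4  → end p4, rejected
w2: p2 → p4 → p1 → p0 → p1 → p0 → p1 → p4 → p1 → p0 → p3 → p4  → end p4, rejected
w3: p2 → p4 → p4 → p1 → p4 → p1 → p4 → p1 → p0 → p3 → p1 → p4 → p1 → p0  → end p0, accepted
w4: p2 → p4 → p4 → p4 → p4 → p1 → p0 → p3 → p4 → p1 → p4 → p1  → end p1, rejected
w5: p2 → p4 → p4 → p1 → p4 → p1 → p0 → p3 → p4 → p4 → p4 → p4 → p1 → p0 → p3 → p4  → end p4, rejected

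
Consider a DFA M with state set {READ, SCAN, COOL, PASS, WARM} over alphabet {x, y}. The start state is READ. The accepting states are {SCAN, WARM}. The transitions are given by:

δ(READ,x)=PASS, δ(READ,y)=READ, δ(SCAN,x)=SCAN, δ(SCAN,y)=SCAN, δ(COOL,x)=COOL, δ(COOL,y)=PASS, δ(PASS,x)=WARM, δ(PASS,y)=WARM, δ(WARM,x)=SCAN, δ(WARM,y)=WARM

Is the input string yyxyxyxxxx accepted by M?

Yes

Trace: READ -y-> READ -y-> READ -x-> PASS -y-> WARM -x-> SCAN -y-> SCAN -x-> SCAN -x-> SCAN -x-> SCAN -x-> SCAN
End state SCAN is accepting.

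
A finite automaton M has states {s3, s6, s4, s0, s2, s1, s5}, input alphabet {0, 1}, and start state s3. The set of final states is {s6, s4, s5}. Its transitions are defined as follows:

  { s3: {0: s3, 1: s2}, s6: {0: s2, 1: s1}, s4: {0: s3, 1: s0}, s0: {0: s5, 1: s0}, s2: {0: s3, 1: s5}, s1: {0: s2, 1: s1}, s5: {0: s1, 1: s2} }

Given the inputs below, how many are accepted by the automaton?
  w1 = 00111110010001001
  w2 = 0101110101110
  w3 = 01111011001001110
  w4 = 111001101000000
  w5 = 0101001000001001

0

w1: s3 → s3 → s3 → s2 → s5 → s2 → s5 → s2 → s3 → s3 → s2 → s3 → s3 → s3 → s2 → s3 → s3 → s2  → end s2, rejected
w2: s3 → s3 → s2 → s3 → s2 → s5 → s2 → s3 → s2 → s3 → s2 → s5 → s2 → s3  → end s3, rejected
w3: s3 → s3 → s2 → s5 → s2 → s5 → s1 → s1 → s1 → s2 → s3 → s2 → s3 → s3 → s2 → s5 → s2 → s3  → end s3, rejected
w4: s3 → s2 → s5 → s2 → s3 → s3 → s2 → s5 → s1 → s1 → s2 → s3 → s3 → s3 → s3 → s3  → end s3, rejected
w5: s3 → s3 → s2 → s3 → s2 → s3 → s3 → s2 → s3 → s3 → s3 → s3 → s3 → s2 → s3 → s3 → s2  → end s2, rejected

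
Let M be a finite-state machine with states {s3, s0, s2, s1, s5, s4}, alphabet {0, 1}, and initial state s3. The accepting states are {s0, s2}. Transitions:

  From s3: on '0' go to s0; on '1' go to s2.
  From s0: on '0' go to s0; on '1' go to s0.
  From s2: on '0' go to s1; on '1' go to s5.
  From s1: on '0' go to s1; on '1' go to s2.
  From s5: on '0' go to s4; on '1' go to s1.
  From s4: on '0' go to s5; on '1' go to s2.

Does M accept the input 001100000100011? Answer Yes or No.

Trace: s3 -0-> s0 -0-> s0 -1-> s0 -1-> s0 -0-> s0 -0-> s0 -0-> s0 -0-> s0 -0-> s0 -1-> s0 -0-> s0 -0-> s0 -0-> s0 -1-> s0 -1-> s0
End state s0 is accepting.

Yes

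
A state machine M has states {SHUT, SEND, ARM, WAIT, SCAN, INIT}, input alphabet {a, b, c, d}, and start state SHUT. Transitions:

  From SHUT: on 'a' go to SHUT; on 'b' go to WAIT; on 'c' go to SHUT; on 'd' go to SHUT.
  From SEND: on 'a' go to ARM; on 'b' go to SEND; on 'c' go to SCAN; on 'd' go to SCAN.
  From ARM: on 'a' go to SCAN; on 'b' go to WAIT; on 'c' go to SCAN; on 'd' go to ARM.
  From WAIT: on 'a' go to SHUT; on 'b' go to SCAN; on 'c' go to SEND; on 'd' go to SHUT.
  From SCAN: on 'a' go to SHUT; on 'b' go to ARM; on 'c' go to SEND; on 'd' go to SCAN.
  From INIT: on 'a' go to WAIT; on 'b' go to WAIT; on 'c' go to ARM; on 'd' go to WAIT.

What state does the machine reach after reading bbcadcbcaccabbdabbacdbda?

SHUT

SHUT → WAIT → SCAN → SEND → ARM → ARM → SCAN → ARM → SCAN → SHUT → SHUT → SHUT → SHUT → WAIT → SCAN → SCAN → SHUT → WAIT → SCAN → SHUT → SHUT → SHUT → WAIT → SHUT → SHUT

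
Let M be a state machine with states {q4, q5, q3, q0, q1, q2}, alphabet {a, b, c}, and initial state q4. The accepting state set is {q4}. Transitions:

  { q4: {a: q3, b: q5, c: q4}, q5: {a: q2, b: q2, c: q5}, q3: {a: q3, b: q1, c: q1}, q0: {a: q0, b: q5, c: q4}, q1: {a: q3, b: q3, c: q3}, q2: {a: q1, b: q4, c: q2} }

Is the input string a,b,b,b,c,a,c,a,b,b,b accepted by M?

No

start at q4
read 'a': q4 → q3
read 'b': q3 → q1
read 'b': q1 → q3
read 'b': q3 → q1
read 'c': q1 → q3
read 'a': q3 → q3
read 'c': q3 → q1
read 'a': q1 → q3
read 'b': q3 → q1
read 'b': q1 → q3
read 'b': q3 → q1
End state q1 is not accepting.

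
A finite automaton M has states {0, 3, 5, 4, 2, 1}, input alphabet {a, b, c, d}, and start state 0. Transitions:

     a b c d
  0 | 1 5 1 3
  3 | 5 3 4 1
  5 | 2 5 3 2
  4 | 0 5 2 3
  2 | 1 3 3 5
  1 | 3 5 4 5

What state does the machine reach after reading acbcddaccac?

1

Trace: 0 -a-> 1 -c-> 4 -b-> 5 -c-> 3 -d-> 1 -d-> 5 -a-> 2 -c-> 3 -c-> 4 -a-> 0 -c-> 1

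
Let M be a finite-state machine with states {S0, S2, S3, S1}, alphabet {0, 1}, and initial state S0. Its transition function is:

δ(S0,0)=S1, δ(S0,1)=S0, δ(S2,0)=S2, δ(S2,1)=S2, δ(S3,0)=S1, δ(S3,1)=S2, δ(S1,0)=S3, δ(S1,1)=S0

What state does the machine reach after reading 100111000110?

S2

Trace: S0 -1-> S0 -0-> S1 -0-> S3 -1-> S2 -1-> S2 -1-> S2 -0-> S2 -0-> S2 -0-> S2 -1-> S2 -1-> S2 -0-> S2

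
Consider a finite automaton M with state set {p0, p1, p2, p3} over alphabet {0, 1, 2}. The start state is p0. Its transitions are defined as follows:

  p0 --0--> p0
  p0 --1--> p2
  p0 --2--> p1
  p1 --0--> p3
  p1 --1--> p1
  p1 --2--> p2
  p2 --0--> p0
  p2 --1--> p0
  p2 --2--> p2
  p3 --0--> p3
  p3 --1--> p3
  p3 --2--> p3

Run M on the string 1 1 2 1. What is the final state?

start at p0
read '1': p0 → p2
read '1': p2 → p0
read '2': p0 → p1
read '1': p1 → p1

p1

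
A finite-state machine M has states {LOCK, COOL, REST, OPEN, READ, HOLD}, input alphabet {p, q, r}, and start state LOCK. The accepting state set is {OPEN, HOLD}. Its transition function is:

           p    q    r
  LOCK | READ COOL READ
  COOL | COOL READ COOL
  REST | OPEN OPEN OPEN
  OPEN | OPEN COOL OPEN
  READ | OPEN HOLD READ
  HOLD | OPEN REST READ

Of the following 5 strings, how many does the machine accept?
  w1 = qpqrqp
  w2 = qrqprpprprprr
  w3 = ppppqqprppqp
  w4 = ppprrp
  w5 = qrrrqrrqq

3

w1:
  start at LOCK
  read 'q': LOCK → COOL
  read 'p': COOL → COOL
  read 'q': COOL → READ
  read 'r': READ → READ
  read 'q': READ → HOLD
  read 'p': HOLD → OPEN
  end OPEN, accepted
w2:
  start at LOCK
  read 'q': LOCK → COOL
  read 'r': COOL → COOL
  read 'q': COOL → READ
  read 'p': READ → OPEN
  read 'r': OPEN → OPEN
  read 'p': OPEN → OPEN
  read 'p': OPEN → OPEN
  read 'r': OPEN → OPEN
  read 'p': OPEN → OPEN
  read 'r': OPEN → OPEN
  read 'p': OPEN → OPEN
  read 'r': OPEN → OPEN
  read 'r': OPEN → OPEN
  end OPEN, accepted
w3:
  start at LOCK
  read 'p': LOCK → READ
  read 'p': READ → OPEN
  read 'p': OPEN → OPEN
  read 'p': OPEN → OPEN
  read 'q': OPEN → COOL
  read 'q': COOL → READ
  read 'p': READ → OPEN
  read 'r': OPEN → OPEN
  read 'p': OPEN → OPEN
  read 'p': OPEN → OPEN
  read 'q': OPEN → COOL
  read 'p': COOL → COOL
  end COOL, rejected
w4:
  start at LOCK
  read 'p': LOCK → READ
  read 'p': READ → OPEN
  read 'p': OPEN → OPEN
  read 'r': OPEN → OPEN
  read 'r': OPEN → OPEN
  read 'p': OPEN → OPEN
  end OPEN, accepted
w5:
  start at LOCK
  read 'q': LOCK → COOL
  read 'r': COOL → COOL
  read 'r': COOL → COOL
  read 'r': COOL → COOL
  read 'q': COOL → READ
  read 'r': READ → READ
  read 'r': READ → READ
  read 'q': READ → HOLD
  read 'q': HOLD → REST
  end REST, rejected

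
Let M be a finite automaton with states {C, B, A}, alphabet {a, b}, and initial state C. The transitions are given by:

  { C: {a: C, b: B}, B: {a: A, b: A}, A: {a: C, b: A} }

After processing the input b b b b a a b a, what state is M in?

C → B → A → A → A → C → C → B → A

A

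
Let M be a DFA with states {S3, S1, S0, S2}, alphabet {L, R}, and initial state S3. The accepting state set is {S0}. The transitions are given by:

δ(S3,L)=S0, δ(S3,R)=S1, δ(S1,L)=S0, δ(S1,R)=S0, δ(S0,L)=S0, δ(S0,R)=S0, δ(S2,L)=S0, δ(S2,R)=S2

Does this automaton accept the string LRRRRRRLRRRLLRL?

start at S3
read 'L': S3 → S0
read 'R': S0 → S0
read 'R': S0 → S0
read 'R': S0 → S0
read 'R': S0 → S0
read 'R': S0 → S0
read 'R': S0 → S0
read 'L': S0 → S0
read 'R': S0 → S0
read 'R': S0 → S0
read 'R': S0 → S0
read 'L': S0 → S0
read 'L': S0 → S0
read 'R': S0 → S0
read 'L': S0 → S0
End state S0 is accepting.

Yes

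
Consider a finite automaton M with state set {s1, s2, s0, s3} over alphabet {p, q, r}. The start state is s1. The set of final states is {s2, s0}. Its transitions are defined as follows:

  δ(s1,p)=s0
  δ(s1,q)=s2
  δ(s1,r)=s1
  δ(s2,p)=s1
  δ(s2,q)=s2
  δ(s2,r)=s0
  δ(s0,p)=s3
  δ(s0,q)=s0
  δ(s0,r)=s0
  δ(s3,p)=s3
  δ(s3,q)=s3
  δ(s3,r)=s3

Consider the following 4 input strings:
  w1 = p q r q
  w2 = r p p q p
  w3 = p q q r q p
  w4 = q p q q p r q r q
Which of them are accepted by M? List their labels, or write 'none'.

w1, w4

w1: Trace: s1 -p-> s0 -q-> s0 -r-> s0 -q-> s0  → end s0, accepted
w2: Trace: s1 -r-> s1 -p-> s0 -p-> s3 -q-> s3 -p-> s3  → end s3, rejected
w3: Trace: s1 -p-> s0 -q-> s0 -q-> s0 -r-> s0 -q-> s0 -p-> s3  → end s3, rejected
w4: Trace: s1 -q-> s2 -p-> s1 -q-> s2 -q-> s2 -p-> s1 -r-> s1 -q-> s2 -r-> s0 -q-> s0  → end s0, accepted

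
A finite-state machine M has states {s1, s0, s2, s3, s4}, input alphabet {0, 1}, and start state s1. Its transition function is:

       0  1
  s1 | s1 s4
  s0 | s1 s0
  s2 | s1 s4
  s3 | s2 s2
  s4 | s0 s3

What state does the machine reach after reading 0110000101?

s0

start at s1
read '0': s1 → s1
read '1': s1 → s4
read '1': s4 → s3
read '0': s3 → s2
read '0': s2 → s1
read '0': s1 → s1
read '0': s1 → s1
read '1': s1 → s4
read '0': s4 → s0
read '1': s0 → s0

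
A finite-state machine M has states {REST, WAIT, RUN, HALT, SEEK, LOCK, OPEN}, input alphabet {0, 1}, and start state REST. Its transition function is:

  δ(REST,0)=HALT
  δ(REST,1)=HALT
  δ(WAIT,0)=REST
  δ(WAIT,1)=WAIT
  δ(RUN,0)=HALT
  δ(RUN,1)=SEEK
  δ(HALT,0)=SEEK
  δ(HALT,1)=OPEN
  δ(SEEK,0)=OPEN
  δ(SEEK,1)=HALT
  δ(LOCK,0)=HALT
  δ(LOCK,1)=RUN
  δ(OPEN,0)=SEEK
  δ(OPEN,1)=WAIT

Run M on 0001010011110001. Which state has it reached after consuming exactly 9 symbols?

REST → HALT → SEEK → OPEN → WAIT → REST → HALT → SEEK → OPEN → WAIT
After 9 symbols: WAIT.

WAIT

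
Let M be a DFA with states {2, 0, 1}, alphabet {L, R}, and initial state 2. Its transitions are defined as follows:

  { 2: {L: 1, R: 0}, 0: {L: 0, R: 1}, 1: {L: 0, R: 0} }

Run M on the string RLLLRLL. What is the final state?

2 → 0 → 0 → 0 → 0 → 1 → 0 → 0

0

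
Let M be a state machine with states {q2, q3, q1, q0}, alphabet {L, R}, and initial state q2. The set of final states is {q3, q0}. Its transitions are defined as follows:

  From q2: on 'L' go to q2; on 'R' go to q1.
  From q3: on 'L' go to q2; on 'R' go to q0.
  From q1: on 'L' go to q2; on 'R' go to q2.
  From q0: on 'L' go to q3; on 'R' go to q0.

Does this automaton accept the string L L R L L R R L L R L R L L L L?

q2 → q2 → q2 → q1 → q2 → q2 → q1 → q2 → q2 → q2 → q1 → q2 → q1 → q2 → q2 → q2 → q2
End state q2 is not accepting.

No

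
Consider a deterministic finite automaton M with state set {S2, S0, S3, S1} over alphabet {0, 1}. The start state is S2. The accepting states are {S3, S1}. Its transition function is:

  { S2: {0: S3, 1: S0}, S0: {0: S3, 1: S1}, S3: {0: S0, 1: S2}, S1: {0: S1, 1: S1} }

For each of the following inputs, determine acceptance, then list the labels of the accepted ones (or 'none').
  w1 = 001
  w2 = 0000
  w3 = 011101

w1: Trace: S2 -0-> S3 -0-> S0 -1-> S1  → end S1, accepted
w2: Trace: S2 -0-> S3 -0-> S0 -0-> S3 -0-> S0  → end S0, rejected
w3: Trace: S2 -0-> S3 -1-> S2 -1-> S0 -1-> S1 -0-> S1 -1-> S1  → end S1, accepted

w1, w3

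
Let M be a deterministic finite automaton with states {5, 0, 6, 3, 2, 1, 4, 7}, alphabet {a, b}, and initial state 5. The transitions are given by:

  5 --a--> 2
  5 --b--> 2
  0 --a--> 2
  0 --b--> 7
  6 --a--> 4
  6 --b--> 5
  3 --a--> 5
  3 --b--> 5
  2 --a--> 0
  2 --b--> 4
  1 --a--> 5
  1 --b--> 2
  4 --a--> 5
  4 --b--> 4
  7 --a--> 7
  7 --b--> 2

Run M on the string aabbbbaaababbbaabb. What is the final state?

Trace: 5 -a-> 2 -a-> 0 -b-> 7 -b-> 2 -b-> 4 -b-> 4 -a-> 5 -a-> 2 -a-> 0 -b-> 7 -a-> 7 -b-> 2 -b-> 4 -b-> 4 -a-> 5 -a-> 2 -b-> 4 -b-> 4

4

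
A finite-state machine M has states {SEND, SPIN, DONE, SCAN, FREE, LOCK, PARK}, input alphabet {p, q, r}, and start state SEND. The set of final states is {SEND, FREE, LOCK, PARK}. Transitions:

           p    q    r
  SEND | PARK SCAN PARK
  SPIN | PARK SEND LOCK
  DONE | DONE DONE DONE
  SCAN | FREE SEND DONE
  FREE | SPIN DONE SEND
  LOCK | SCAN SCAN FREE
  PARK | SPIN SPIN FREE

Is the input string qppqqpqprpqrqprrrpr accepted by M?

No

start at SEND
read 'q': SEND → SCAN
read 'p': SCAN → FREE
read 'p': FREE → SPIN
read 'q': SPIN → SEND
read 'q': SEND → SCAN
read 'p': SCAN → FREE
read 'q': FREE → DONE
read 'p': DONE → DONE
read 'r': DONE → DONE
read 'p': DONE → DONE
read 'q': DONE → DONE
read 'r': DONE → DONE
read 'q': DONE → DONE
read 'p': DONE → DONE
read 'r': DONE → DONE
read 'r': DONE → DONE
read 'r': DONE → DONE
read 'p': DONE → DONE
read 'r': DONE → DONE
End state DONE is not accepting.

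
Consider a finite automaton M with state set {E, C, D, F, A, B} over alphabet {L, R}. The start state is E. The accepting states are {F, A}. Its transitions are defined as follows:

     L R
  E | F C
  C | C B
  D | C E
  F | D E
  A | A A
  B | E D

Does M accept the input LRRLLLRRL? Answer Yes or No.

No

start at E
read 'L': E → F
read 'R': F → E
read 'R': E → C
read 'L': C → C
read 'L': C → C
read 'L': C → C
read 'R': C → B
read 'R': B → D
read 'L': D → C
End state C is not accepting.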